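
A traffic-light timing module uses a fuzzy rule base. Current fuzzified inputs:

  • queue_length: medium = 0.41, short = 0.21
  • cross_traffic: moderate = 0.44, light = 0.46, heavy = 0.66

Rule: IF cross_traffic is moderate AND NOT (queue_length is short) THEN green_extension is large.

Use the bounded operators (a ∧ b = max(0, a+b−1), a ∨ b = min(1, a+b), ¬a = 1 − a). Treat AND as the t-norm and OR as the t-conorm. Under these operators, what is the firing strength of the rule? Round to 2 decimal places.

0.23

firing strength: moderate=0.44, ¬short=1−0.21=0.79; AND[max(0, a+b−1)] → w = 0.23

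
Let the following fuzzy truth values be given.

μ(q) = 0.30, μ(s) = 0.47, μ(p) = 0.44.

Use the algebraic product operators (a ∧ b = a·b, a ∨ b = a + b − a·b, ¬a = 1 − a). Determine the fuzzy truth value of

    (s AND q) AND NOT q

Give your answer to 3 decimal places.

0.099

s AND q = a·b on (0.4700, 0.3000) = 0.1410
NOT q = 1 − 0.3000 = 0.7000
(s AND q) AND NOT q = a·b on (0.1410, 0.7000) = 0.0987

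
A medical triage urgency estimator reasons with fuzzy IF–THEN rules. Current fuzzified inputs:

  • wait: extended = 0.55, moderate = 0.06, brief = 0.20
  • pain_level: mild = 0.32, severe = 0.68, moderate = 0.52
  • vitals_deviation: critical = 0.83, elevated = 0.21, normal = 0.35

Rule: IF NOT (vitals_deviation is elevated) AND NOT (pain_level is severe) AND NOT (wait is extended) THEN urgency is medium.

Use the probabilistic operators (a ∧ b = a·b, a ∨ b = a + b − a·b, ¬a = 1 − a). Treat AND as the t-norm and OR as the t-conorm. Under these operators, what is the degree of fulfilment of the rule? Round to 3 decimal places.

firing strength: ¬elevated=1−0.21=0.79, ¬severe=1−0.68=0.32, ¬extended=1−0.55=0.45; AND[a·b] → w = 0.1138

0.114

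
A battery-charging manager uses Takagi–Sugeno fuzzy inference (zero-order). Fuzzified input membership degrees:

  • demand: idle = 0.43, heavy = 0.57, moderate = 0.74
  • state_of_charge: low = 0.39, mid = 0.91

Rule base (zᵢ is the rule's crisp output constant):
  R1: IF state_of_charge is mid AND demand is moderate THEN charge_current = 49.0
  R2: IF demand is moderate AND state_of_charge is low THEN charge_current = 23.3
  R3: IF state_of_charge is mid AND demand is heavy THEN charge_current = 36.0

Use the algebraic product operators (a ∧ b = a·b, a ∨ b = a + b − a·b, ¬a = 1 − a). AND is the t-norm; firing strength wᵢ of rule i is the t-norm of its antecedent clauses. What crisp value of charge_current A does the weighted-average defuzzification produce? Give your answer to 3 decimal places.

39.437

R1 (z=49.0): mid=0.91, moderate=0.74; AND[a·b] → w = 0.6734
R2 (z=23.3): moderate=0.74, low=0.39; AND[a·b] → w = 0.2886
R3 (z=36.0): mid=0.91, heavy=0.57; AND[a·b] → w = 0.5187
Weighted average = (0.6734·49.0 + 0.2886·23.3 + 0.5187·36.0) / (0.6734 + 0.2886 + 0.5187)
  = 58.3942 / 1.4807 = 39.437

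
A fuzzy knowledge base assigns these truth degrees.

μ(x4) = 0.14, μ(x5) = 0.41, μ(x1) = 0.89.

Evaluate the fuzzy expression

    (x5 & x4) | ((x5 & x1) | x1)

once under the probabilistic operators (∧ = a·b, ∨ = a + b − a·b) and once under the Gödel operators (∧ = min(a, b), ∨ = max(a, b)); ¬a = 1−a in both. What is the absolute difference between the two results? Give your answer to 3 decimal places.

Under probabilistic:
  x5 & x4 = a·b on (0.4100, 0.1400) = 0.0574
  x5 & x1 = a·b on (0.4100, 0.8900) = 0.3649
  (x5 & x1) | x1 = a + b − a·b on (0.3649, 0.8900) = 0.9301
  (x5 & x4) | ((x5 & x1) | x1) = a + b − a·b on (0.0574, 0.9301) = 0.9341
  → value = 0.9341
Under Gödel:
  x5 & x4 = min(a, b) on (0.41, 0.14) = 0.14
  x5 & x1 = min(a, b) on (0.41, 0.89) = 0.41
  (x5 & x1) | x1 = max(a, b) on (0.41, 0.89) = 0.89
  (x5 & x4) | ((x5 & x1) | x1) = max(a, b) on (0.14, 0.89) = 0.89
  → value = 0.8900
|0.9341 − 0.8900| = 0.044

0.044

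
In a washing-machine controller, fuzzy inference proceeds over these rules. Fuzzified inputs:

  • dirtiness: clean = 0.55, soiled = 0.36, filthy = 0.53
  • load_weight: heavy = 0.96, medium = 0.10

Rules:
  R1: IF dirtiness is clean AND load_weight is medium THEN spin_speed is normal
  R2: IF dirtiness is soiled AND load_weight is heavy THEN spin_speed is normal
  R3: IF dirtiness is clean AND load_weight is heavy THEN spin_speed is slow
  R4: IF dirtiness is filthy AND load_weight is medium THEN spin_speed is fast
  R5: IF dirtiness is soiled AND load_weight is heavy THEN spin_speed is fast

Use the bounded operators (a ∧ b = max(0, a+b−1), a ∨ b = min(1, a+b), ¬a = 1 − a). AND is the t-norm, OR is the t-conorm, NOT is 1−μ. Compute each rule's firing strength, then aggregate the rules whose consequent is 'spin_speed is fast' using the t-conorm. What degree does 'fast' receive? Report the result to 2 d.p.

R1: clean=0.55, medium=0.10; AND[max(0, a+b−1)] → w = 0.00
R2: soiled=0.36, heavy=0.96; AND[max(0, a+b−1)] → w = 0.32
R3: clean=0.55, heavy=0.96; AND[max(0, a+b−1)] → w = 0.51
R4: filthy=0.53, medium=0.10; AND[max(0, a+b−1)] → w = 0.00
R5: soiled=0.36, heavy=0.96; AND[max(0, a+b−1)] → w = 0.32
Rules with consequent 'fast': {R4, R5} → strengths 0.00, 0.32
Aggregate via t-conorm [min(1, a+b)]: 0.32

0.32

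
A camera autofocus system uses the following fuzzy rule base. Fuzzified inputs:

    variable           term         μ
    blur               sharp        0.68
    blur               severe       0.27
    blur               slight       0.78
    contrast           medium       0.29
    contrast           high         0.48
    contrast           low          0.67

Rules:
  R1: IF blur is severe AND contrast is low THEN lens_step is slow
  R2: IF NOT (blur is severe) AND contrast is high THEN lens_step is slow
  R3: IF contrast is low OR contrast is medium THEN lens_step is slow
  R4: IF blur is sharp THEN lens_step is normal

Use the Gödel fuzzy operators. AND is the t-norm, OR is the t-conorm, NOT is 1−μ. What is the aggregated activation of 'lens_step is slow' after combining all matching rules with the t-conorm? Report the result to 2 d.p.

0.67

R1: severe=0.27, low=0.67; AND[min(a, b)] → w = 0.27
R2: ¬severe=1−0.27=0.73, high=0.48; AND[min(a, b)] → w = 0.48
R3: low=0.67, medium=0.29; OR[max(a, b)] → w = 0.67
R4: sharp=0.68 → w = 0.68
Rules with consequent 'slow': {R1, R2, R3} → strengths 0.27, 0.48, 0.67
Aggregate via t-conorm [max(a, b)]: 0.67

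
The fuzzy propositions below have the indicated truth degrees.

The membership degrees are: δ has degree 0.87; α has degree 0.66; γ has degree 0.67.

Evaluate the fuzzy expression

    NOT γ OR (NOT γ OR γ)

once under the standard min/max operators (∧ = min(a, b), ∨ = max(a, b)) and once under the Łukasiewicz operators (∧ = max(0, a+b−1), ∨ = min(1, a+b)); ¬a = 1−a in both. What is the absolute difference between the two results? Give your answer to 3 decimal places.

0.330

Under standard min/max:
  NOT γ = 1 − 0.67 = 0.33
  NOT γ = 1 − 0.67 = 0.33
  NOT γ OR γ = max(a, b) on (0.33, 0.67) = 0.67
  NOT γ OR (NOT γ OR γ) = max(a, b) on (0.33, 0.67) = 0.67
  → value = 0.6700
Under Łukasiewicz:
  NOT γ = 1 − 0.67 = 0.33
  NOT γ = 1 − 0.67 = 0.33
  NOT γ OR γ = min(1, a+b) on (0.33, 0.67) = 1.00
  NOT γ OR (NOT γ OR γ) = min(1, a+b) on (0.33, 1.00) = 1.00
  → value = 1.0000
|0.6700 − 1.0000| = 0.330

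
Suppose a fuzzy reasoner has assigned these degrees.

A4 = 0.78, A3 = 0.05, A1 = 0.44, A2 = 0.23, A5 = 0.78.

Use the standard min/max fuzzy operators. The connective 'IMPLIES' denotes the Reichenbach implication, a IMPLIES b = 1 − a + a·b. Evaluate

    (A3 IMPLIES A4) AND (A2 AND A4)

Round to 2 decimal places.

0.23

A3 IMPLIES A4  [Reichenbach: 1 − a + a·b] with a=0.05, b=0.78 → 0.99
A2 AND A4 = min(a, b) on (0.23, 0.78) = 0.23
(A3 IMPLIES A4) AND (A2 AND A4) = min(a, b) on (0.99, 0.23) = 0.23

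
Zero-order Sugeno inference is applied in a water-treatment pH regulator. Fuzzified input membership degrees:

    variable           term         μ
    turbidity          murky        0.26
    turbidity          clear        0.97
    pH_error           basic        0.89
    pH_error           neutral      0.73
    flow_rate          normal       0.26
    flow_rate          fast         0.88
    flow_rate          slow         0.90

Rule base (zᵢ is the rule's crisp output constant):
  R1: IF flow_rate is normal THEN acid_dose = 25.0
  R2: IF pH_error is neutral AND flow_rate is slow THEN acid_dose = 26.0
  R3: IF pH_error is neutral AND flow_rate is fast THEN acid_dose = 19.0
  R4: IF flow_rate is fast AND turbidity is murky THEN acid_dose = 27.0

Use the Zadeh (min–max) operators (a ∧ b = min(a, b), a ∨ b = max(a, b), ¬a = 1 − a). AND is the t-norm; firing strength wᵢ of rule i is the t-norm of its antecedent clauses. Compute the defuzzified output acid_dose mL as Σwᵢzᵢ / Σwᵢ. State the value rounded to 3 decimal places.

23.419

R1 (z=25.0): normal=0.26 → w = 0.26
R2 (z=26.0): neutral=0.73, slow=0.90; AND[min(a, b)] → w = 0.73
R3 (z=19.0): neutral=0.73, fast=0.88; AND[min(a, b)] → w = 0.73
R4 (z=27.0): fast=0.88, murky=0.26; AND[min(a, b)] → w = 0.26
Weighted average = (0.26·25.0 + 0.73·26.0 + 0.73·19.0 + 0.26·27.0) / (0.26 + 0.73 + 0.73 + 0.26)
  = 46.3700 / 1.9800 = 23.419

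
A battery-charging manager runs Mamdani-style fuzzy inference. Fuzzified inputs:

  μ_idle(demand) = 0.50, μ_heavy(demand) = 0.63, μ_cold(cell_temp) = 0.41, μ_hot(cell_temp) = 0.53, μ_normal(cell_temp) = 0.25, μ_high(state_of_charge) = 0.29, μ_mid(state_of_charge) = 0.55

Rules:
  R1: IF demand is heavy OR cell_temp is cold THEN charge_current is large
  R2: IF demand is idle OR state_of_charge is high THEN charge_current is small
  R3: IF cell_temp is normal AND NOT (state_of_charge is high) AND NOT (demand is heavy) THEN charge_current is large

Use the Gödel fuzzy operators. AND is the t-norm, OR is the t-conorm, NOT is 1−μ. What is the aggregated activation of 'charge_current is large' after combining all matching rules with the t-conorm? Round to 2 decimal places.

R1: heavy=0.63, cold=0.41; OR[max(a, b)] → w = 0.63
R2: idle=0.50, high=0.29; OR[max(a, b)] → w = 0.50
R3: normal=0.25, ¬high=1−0.29=0.71, ¬heavy=1−0.63=0.37; AND[min(a, b)] → w = 0.25
Rules with consequent 'large': {R1, R3} → strengths 0.63, 0.25
Aggregate via t-conorm [max(a, b)]: 0.63

0.63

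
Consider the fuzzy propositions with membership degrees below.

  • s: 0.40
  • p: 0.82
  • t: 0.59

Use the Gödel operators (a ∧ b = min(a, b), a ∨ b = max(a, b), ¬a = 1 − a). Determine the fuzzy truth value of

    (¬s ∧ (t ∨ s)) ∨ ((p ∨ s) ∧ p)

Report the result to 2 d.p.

0.82

¬s = 1 − 0.40 = 0.60
t ∨ s = max(a, b) on (0.59, 0.40) = 0.59
¬s ∧ (t ∨ s) = min(a, b) on (0.60, 0.59) = 0.59
p ∨ s = max(a, b) on (0.82, 0.40) = 0.82
(p ∨ s) ∧ p = min(a, b) on (0.82, 0.82) = 0.82
(¬s ∧ (t ∨ s)) ∨ ((p ∨ s) ∧ p) = max(a, b) on (0.59, 0.82) = 0.82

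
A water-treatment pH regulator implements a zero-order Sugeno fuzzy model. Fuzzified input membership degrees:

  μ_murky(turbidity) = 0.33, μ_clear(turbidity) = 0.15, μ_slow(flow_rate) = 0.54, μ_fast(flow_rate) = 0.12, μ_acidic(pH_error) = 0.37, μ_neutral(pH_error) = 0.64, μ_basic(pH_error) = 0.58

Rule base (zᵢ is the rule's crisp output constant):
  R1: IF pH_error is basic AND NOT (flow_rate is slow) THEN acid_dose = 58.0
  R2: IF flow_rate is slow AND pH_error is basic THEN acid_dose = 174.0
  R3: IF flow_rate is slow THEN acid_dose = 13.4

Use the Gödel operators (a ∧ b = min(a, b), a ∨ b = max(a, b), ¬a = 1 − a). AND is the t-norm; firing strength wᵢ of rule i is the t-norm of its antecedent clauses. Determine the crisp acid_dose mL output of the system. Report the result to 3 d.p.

R1 (z=58.0): basic=0.58, ¬slow=1−0.54=0.46; AND[min(a, b)] → w = 0.46
R2 (z=174.0): slow=0.54, basic=0.58; AND[min(a, b)] → w = 0.54
R3 (z=13.4): slow=0.54 → w = 0.54
Weighted average = (0.46·58.0 + 0.54·174.0 + 0.54·13.4) / (0.46 + 0.54 + 0.54)
  = 127.8760 / 1.5400 = 83.036

83.036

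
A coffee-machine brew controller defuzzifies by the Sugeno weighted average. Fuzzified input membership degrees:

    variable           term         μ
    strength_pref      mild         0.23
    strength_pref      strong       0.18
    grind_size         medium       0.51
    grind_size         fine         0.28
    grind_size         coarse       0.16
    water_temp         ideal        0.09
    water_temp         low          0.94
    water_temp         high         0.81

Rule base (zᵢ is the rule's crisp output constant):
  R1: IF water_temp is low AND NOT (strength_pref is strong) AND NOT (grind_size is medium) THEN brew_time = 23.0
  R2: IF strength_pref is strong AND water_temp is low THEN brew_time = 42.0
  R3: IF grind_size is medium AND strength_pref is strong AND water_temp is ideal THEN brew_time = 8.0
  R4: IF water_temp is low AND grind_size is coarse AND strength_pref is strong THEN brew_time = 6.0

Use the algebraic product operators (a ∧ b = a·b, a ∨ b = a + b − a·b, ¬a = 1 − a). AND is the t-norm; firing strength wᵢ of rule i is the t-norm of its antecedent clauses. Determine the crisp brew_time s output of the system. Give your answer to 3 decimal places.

R1 (z=23.0): low=0.94, ¬strong=1−0.18=0.82, ¬medium=1−0.51=0.49; AND[a·b] → w = 0.3777
R2 (z=42.0): strong=0.18, low=0.94; AND[a·b] → w = 0.1692
R3 (z=8.0): medium=0.51, strong=0.18, ideal=0.09; AND[a·b] → w = 0.0083
R4 (z=6.0): low=0.94, coarse=0.16, strong=0.18; AND[a·b] → w = 0.0271
Weighted average = (0.3777·23.0 + 0.1692·42.0 + 0.0083·8.0 + 0.0271·6.0) / (0.3777 + 0.1692 + 0.0083 + 0.0271)
  = 16.0218 / 0.5822 = 27.518

27.518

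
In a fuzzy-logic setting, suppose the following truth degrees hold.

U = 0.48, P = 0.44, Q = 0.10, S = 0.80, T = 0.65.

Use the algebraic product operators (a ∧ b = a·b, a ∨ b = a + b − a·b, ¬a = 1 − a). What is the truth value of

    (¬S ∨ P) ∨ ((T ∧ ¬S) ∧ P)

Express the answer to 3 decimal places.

¬S = 1 − 0.8000 = 0.2000
¬S ∨ P = a + b − a·b on (0.2000, 0.4400) = 0.5520
¬S = 1 − 0.8000 = 0.2000
T ∧ ¬S = a·b on (0.6500, 0.2000) = 0.1300
(T ∧ ¬S) ∧ P = a·b on (0.1300, 0.4400) = 0.0572
(¬S ∨ P) ∨ ((T ∧ ¬S) ∧ P) = a + b − a·b on (0.5520, 0.0572) = 0.5776

0.578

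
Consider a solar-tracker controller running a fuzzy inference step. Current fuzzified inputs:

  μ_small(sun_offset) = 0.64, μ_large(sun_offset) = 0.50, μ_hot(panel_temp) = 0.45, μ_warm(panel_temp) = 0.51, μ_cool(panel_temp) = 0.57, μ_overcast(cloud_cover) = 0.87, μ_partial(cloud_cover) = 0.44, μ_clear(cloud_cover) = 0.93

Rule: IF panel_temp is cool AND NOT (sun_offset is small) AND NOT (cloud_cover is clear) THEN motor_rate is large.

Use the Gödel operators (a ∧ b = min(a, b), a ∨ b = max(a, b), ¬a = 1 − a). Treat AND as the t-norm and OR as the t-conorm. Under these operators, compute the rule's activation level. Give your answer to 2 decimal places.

firing strength: cool=0.57, ¬small=1−0.64=0.36, ¬clear=1−0.93=0.07; AND[min(a, b)] → w = 0.07

0.07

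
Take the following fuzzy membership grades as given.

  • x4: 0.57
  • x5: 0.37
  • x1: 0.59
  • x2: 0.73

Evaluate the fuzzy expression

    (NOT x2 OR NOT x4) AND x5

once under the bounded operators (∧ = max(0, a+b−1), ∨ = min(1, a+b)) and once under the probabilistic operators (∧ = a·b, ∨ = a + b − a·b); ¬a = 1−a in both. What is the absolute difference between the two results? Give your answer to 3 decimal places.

0.146

Under bounded:
  NOT x2 = 1 − 0.73 = 0.27
  NOT x4 = 1 − 0.57 = 0.43
  NOT x2 OR NOT x4 = min(1, a+b) on (0.27, 0.43) = 0.70
  (NOT x2 OR NOT x4) AND x5 = max(0, a+b−1) on (0.70, 0.37) = 0.07
  → value = 0.0700
Under probabilistic:
  NOT x2 = 1 − 0.7300 = 0.2700
  NOT x4 = 1 − 0.5700 = 0.4300
  NOT x2 OR NOT x4 = a + b − a·b on (0.2700, 0.4300) = 0.5839
  (NOT x2 OR NOT x4) AND x5 = a·b on (0.5839, 0.3700) = 0.2160
  → value = 0.2160
|0.0700 − 0.2160| = 0.146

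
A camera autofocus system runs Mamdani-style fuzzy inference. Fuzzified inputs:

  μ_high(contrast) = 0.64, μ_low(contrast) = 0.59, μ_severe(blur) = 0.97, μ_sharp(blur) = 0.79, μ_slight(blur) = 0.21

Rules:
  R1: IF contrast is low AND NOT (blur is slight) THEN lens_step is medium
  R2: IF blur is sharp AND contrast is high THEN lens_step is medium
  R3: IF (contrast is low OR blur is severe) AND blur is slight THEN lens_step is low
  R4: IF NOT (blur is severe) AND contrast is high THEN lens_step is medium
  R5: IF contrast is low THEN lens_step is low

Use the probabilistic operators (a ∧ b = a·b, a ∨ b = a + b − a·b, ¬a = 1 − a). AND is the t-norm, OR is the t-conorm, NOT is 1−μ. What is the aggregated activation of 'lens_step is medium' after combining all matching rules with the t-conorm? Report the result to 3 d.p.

0.741

R1: low=0.59, ¬slight=1−0.21=0.79; AND[a·b] → w = 0.4661
R2: sharp=0.79, high=0.64; AND[a·b] → w = 0.5056
R3: (low=0.59 OR severe=0.97) = 0.9877; AND[a·b] with slight=0.21 → w = 0.2074
R4: ¬severe=1−0.97=0.03, high=0.64; AND[a·b] → w = 0.0192
R5: low=0.59 → w = 0.5900
Rules with consequent 'medium': {R1, R2, R4} → strengths 0.4661, 0.5056, 0.0192
Aggregate via t-conorm [a + b − a·b]: 0.7411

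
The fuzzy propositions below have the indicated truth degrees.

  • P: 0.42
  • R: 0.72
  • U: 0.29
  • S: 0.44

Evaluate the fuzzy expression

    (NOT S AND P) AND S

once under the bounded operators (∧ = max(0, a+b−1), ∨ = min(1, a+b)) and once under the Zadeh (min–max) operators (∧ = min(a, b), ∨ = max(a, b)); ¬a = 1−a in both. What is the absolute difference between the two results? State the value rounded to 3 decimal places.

0.420

Under bounded:
  NOT S = 1 − 0.44 = 0.56
  NOT S AND P = max(0, a+b−1) on (0.56, 0.42) = 0.00
  (NOT S AND P) AND S = max(0, a+b−1) on (0.00, 0.44) = 0.00
  → value = 0.0000
Under Zadeh (min–max):
  NOT S = 1 − 0.44 = 0.56
  NOT S AND P = min(a, b) on (0.56, 0.42) = 0.42
  (NOT S AND P) AND S = min(a, b) on (0.42, 0.44) = 0.42
  → value = 0.4200
|0.0000 − 0.4200| = 0.420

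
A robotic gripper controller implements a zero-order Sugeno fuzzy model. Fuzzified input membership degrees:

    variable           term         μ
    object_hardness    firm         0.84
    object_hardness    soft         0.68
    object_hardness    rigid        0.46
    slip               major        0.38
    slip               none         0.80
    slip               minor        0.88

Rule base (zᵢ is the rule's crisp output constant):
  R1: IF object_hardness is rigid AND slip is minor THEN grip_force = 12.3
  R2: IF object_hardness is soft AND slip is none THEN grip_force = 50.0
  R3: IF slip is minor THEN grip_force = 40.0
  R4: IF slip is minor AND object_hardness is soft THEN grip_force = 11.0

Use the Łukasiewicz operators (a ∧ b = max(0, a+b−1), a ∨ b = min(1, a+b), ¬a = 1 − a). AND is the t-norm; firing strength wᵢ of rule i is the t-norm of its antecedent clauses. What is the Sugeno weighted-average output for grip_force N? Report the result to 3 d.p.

30.771

R1 (z=12.3): rigid=0.46, minor=0.88; AND[max(0, a+b−1)] → w = 0.34
R2 (z=50.0): soft=0.68, none=0.80; AND[max(0, a+b−1)] → w = 0.48
R3 (z=40.0): minor=0.88 → w = 0.88
R4 (z=11.0): minor=0.88, soft=0.68; AND[max(0, a+b−1)] → w = 0.56
Weighted average = (0.34·12.3 + 0.48·50.0 + 0.88·40.0 + 0.56·11.0) / (0.34 + 0.48 + 0.88 + 0.56)
  = 69.5420 / 2.2600 = 30.771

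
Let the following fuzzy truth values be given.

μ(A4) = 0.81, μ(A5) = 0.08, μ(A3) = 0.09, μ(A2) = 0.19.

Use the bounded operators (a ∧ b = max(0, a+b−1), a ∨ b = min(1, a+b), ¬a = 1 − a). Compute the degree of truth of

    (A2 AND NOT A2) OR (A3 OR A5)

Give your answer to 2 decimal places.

0.17

NOT A2 = 1 − 0.19 = 0.81
A2 AND NOT A2 = max(0, a+b−1) on (0.19, 0.81) = 0.00
A3 OR A5 = min(1, a+b) on (0.09, 0.08) = 0.17
(A2 AND NOT A2) OR (A3 OR A5) = min(1, a+b) on (0.00, 0.17) = 0.17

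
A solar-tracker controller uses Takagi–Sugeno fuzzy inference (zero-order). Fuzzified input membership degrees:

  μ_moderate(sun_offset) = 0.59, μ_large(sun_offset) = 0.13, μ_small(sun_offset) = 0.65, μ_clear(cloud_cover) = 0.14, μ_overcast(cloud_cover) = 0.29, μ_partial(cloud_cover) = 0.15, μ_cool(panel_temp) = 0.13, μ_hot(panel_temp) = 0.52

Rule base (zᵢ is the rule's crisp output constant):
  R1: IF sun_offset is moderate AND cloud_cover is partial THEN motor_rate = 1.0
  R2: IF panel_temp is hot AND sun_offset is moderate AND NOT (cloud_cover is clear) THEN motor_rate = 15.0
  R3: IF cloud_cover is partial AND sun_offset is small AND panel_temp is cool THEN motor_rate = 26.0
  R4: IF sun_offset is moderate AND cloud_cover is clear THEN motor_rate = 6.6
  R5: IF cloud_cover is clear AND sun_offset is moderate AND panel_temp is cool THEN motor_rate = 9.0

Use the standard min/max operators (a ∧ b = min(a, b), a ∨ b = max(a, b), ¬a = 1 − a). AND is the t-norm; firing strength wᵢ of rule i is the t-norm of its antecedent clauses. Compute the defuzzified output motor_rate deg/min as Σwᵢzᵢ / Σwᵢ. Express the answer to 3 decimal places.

12.546

R1 (z=1.0): moderate=0.59, partial=0.15; AND[min(a, b)] → w = 0.15
R2 (z=15.0): hot=0.52, moderate=0.59, ¬clear=1−0.14=0.86; AND[min(a, b)] → w = 0.52
R3 (z=26.0): partial=0.15, small=0.65, cool=0.13; AND[min(a, b)] → w = 0.13
R4 (z=6.6): moderate=0.59, clear=0.14; AND[min(a, b)] → w = 0.14
R5 (z=9.0): clear=0.14, moderate=0.59, cool=0.13; AND[min(a, b)] → w = 0.13
Weighted average = (0.15·1.0 + 0.52·15.0 + 0.13·26.0 + 0.14·6.6 + 0.13·9.0) / (0.15 + 0.52 + 0.13 + 0.14 + 0.13)
  = 13.4240 / 1.0700 = 12.546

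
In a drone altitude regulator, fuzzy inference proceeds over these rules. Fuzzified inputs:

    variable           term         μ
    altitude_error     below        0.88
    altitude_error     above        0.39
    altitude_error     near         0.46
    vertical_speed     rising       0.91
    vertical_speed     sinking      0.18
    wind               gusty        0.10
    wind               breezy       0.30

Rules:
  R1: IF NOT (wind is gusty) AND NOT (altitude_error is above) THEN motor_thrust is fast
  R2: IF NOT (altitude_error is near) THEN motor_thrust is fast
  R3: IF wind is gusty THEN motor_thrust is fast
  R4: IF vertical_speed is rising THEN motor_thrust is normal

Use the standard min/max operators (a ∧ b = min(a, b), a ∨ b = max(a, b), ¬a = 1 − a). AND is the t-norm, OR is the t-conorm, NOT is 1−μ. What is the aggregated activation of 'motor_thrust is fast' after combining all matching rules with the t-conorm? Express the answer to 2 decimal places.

R1: ¬gusty=1−0.10=0.90, ¬above=1−0.39=0.61; AND[min(a, b)] → w = 0.61
R2: ¬near=1−0.46=0.54 → w = 0.54
R3: gusty=0.10 → w = 0.10
R4: rising=0.91 → w = 0.91
Rules with consequent 'fast': {R1, R2, R3} → strengths 0.61, 0.54, 0.10
Aggregate via t-conorm [max(a, b)]: 0.61

0.61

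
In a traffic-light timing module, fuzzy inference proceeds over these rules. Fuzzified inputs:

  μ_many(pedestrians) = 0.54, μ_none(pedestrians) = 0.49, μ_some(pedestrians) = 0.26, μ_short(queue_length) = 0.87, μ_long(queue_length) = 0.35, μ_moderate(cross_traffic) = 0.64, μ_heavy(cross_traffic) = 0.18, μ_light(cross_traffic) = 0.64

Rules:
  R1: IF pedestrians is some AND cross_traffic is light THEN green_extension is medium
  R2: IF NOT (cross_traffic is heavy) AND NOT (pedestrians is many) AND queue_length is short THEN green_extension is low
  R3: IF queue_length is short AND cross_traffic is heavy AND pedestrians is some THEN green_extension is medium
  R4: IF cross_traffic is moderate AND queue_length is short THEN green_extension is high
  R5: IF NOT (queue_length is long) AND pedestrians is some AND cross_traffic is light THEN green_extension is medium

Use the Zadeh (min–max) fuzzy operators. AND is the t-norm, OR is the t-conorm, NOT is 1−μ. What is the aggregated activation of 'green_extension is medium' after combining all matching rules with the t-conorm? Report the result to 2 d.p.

0.26

R1: some=0.26, light=0.64; AND[min(a, b)] → w = 0.26
R2: ¬heavy=1−0.18=0.82, ¬many=1−0.54=0.46, short=0.87; AND[min(a, b)] → w = 0.46
R3: short=0.87, heavy=0.18, some=0.26; AND[min(a, b)] → w = 0.18
R4: moderate=0.64, short=0.87; AND[min(a, b)] → w = 0.64
R5: ¬long=1−0.35=0.65, some=0.26, light=0.64; AND[min(a, b)] → w = 0.26
Rules with consequent 'medium': {R1, R3, R5} → strengths 0.26, 0.18, 0.26
Aggregate via t-conorm [max(a, b)]: 0.26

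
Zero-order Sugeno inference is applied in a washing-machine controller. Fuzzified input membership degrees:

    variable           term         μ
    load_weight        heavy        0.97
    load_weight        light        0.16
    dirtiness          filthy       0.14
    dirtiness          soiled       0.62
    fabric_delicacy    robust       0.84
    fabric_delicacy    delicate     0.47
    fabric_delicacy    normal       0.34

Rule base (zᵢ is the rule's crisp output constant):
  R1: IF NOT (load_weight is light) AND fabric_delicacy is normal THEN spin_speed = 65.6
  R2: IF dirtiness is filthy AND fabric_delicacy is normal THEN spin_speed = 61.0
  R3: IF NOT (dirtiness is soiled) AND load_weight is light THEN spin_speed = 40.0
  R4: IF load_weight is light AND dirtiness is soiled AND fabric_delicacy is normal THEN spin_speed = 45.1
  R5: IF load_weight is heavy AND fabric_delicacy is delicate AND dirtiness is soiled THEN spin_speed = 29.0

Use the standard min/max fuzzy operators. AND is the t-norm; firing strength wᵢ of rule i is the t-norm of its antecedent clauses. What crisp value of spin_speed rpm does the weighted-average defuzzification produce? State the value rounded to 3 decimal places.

R1 (z=65.6): ¬light=1−0.16=0.84, normal=0.34; AND[min(a, b)] → w = 0.34
R2 (z=61.0): filthy=0.14, normal=0.34; AND[min(a, b)] → w = 0.14
R3 (z=40.0): ¬soiled=1−0.62=0.38, light=0.16; AND[min(a, b)] → w = 0.16
R4 (z=45.1): light=0.16, soiled=0.62, normal=0.34; AND[min(a, b)] → w = 0.16
R5 (z=29.0): heavy=0.97, delicate=0.47, soiled=0.62; AND[min(a, b)] → w = 0.47
Weighted average = (0.34·65.6 + 0.14·61.0 + 0.16·40.0 + 0.16·45.1 + 0.47·29.0) / (0.34 + 0.14 + 0.16 + 0.16 + 0.47)
  = 58.0900 / 1.2700 = 45.740

45.740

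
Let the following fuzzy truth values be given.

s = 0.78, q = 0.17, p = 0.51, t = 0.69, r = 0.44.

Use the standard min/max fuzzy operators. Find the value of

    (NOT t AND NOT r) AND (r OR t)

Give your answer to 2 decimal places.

0.31

NOT t = 1 − 0.69 = 0.31
NOT r = 1 − 0.44 = 0.56
NOT t AND NOT r = min(a, b) on (0.31, 0.56) = 0.31
r OR t = max(a, b) on (0.44, 0.69) = 0.69
(NOT t AND NOT r) AND (r OR t) = min(a, b) on (0.31, 0.69) = 0.31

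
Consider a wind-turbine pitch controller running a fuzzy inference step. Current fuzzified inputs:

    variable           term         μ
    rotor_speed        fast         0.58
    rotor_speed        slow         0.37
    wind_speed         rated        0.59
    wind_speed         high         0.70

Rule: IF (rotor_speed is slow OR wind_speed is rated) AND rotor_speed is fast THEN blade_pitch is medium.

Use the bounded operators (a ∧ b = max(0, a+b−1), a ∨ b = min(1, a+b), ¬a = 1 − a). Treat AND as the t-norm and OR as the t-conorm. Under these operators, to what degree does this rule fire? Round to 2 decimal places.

0.54

firing strength: (slow=0.37 OR rated=0.59) = 0.96; AND[max(0, a+b−1)] with fast=0.58 → w = 0.54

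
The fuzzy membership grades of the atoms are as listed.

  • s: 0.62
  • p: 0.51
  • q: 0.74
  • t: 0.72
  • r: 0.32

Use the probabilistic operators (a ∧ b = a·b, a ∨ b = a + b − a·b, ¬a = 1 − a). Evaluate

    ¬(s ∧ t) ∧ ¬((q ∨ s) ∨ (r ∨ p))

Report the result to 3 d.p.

s ∧ t = a·b on (0.6200, 0.7200) = 0.4464
¬(s ∧ t) = 1 − 0.4464 = 0.5536
q ∨ s = a + b − a·b on (0.7400, 0.6200) = 0.9012
r ∨ p = a + b − a·b on (0.3200, 0.5100) = 0.6668
(q ∨ s) ∨ (r ∨ p) = a + b − a·b on (0.9012, 0.6668) = 0.9671
¬((q ∨ s) ∨ (r ∨ p)) = 1 − 0.9671 = 0.0329
¬(s ∧ t) ∧ ¬((q ∨ s) ∨ (r ∨ p)) = a·b on (0.5536, 0.0329) = 0.0182

0.018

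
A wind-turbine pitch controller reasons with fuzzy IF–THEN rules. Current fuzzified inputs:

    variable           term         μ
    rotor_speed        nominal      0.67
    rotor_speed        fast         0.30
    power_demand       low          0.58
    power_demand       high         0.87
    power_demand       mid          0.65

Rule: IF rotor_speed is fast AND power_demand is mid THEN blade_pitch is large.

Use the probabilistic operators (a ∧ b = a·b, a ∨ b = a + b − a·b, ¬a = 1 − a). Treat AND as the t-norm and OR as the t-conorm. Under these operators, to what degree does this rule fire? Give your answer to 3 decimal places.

firing strength: fast=0.30, mid=0.65; AND[a·b] → w = 0.1950

0.195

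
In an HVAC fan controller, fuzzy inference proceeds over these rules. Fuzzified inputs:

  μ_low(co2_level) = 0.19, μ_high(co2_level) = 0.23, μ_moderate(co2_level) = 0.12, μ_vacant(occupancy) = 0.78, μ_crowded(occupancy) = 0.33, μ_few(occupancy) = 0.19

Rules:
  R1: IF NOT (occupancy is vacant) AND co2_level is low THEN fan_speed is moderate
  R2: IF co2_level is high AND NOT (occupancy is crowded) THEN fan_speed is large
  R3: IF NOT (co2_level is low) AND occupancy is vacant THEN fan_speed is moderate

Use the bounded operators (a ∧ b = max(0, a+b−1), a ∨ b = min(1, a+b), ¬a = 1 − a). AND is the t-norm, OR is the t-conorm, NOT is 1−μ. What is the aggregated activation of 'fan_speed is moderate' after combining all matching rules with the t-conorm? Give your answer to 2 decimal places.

0.59

R1: ¬vacant=1−0.78=0.22, low=0.19; AND[max(0, a+b−1)] → w = 0.00
R2: high=0.23, ¬crowded=1−0.33=0.67; AND[max(0, a+b−1)] → w = 0.00
R3: ¬low=1−0.19=0.81, vacant=0.78; AND[max(0, a+b−1)] → w = 0.59
Rules with consequent 'moderate': {R1, R3} → strengths 0.00, 0.59
Aggregate via t-conorm [min(1, a+b)]: 0.59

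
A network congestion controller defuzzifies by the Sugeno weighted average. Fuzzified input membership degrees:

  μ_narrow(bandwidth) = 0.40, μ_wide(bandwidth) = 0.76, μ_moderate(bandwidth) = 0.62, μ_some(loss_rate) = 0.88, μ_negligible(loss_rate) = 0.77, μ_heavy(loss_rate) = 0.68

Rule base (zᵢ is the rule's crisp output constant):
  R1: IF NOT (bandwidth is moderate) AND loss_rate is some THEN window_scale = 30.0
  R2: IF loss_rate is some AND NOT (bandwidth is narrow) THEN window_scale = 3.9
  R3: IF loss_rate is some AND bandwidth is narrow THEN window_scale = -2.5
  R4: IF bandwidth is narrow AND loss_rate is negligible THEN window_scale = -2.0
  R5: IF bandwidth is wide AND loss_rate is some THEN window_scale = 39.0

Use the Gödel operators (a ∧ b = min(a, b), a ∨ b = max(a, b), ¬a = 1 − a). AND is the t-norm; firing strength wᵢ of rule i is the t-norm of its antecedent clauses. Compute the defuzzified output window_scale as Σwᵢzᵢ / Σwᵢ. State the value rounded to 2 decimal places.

16.37

R1 (z=30.0): ¬moderate=1−0.62=0.38, some=0.88; AND[min(a, b)] → w = 0.38
R2 (z=3.9): some=0.88, ¬narrow=1−0.40=0.60; AND[min(a, b)] → w = 0.60
R3 (z=-2.5): some=0.88, narrow=0.40; AND[min(a, b)] → w = 0.40
R4 (z=-2.0): narrow=0.40, negligible=0.77; AND[min(a, b)] → w = 0.40
R5 (z=39.0): wide=0.76, some=0.88; AND[min(a, b)] → w = 0.76
Weighted average = (0.38·30.0 + 0.60·3.9 + 0.40·-2.5 + 0.40·-2.0 + 0.76·39.0) / (0.38 + 0.60 + 0.40 + 0.40 + 0.76)
  = 41.5800 / 2.5400 = 16.37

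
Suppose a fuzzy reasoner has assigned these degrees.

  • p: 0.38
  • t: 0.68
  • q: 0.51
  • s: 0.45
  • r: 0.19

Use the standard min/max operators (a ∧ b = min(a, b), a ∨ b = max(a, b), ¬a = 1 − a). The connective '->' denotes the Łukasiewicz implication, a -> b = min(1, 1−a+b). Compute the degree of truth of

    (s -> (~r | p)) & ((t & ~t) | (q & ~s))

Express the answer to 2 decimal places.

0.51

~r = 1 − 0.19 = 0.81
~r | p = max(a, b) on (0.81, 0.38) = 0.81
s -> (~r | p)  [Łukasiewicz: min(1, 1−a+b)] with a=0.45, b=0.81 → 1.00
~t = 1 − 0.68 = 0.32
t & ~t = min(a, b) on (0.68, 0.32) = 0.32
~s = 1 − 0.45 = 0.55
q & ~s = min(a, b) on (0.51, 0.55) = 0.51
(t & ~t) | (q & ~s) = max(a, b) on (0.32, 0.51) = 0.51
(s -> (~r | p)) & ((t & ~t) | (q & ~s)) = min(a, b) on (1.00, 0.51) = 0.51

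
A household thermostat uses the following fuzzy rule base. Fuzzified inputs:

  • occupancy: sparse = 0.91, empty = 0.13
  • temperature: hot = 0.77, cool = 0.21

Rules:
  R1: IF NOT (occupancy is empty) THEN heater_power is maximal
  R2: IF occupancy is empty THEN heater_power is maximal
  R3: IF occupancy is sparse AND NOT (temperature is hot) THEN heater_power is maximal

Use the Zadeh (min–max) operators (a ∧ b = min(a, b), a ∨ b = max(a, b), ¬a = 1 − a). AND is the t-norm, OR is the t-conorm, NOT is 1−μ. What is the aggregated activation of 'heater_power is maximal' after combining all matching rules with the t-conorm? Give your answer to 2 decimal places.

R1: ¬empty=1−0.13=0.87 → w = 0.87
R2: empty=0.13 → w = 0.13
R3: sparse=0.91, ¬hot=1−0.77=0.23; AND[min(a, b)] → w = 0.23
Rules with consequent 'maximal': {R1, R2, R3} → strengths 0.87, 0.13, 0.23
Aggregate via t-conorm [max(a, b)]: 0.87

0.87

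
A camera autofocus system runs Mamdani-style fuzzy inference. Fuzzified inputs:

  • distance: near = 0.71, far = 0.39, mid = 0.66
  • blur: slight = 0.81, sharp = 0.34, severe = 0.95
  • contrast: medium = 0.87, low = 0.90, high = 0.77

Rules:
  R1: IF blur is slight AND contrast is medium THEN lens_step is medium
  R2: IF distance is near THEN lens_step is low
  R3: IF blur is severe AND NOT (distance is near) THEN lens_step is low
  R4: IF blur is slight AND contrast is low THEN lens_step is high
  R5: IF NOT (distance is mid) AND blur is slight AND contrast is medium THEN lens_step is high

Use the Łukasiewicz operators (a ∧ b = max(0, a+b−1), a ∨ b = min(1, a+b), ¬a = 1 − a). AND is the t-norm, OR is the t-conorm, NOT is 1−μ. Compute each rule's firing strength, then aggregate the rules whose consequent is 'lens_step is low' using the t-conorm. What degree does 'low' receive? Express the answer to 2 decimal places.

R1: slight=0.81, medium=0.87; AND[max(0, a+b−1)] → w = 0.68
R2: near=0.71 → w = 0.71
R3: severe=0.95, ¬near=1−0.71=0.29; AND[max(0, a+b−1)] → w = 0.24
R4: slight=0.81, low=0.90; AND[max(0, a+b−1)] → w = 0.71
R5: ¬mid=1−0.66=0.34, slight=0.81, medium=0.87; AND[max(0, a+b−1)] → w = 0.02
Rules with consequent 'low': {R2, R3} → strengths 0.71, 0.24
Aggregate via t-conorm [min(1, a+b)]: 0.95

0.95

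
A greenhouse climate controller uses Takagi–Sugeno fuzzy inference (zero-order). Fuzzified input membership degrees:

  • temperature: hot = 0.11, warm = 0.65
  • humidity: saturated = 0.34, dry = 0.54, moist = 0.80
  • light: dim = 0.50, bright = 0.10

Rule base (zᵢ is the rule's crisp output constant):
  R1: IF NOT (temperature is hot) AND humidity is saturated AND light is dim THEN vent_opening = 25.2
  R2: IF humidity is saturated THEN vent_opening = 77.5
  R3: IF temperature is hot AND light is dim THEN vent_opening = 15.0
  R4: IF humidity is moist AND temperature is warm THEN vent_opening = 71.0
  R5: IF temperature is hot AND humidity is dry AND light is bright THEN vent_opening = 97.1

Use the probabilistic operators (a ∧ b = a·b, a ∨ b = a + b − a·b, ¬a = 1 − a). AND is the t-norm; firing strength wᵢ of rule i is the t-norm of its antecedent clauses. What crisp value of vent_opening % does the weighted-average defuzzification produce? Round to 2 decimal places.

63.87

R1 (z=25.2): ¬hot=1−0.11=0.89, saturated=0.34, dim=0.50; AND[a·b] → w = 0.1513
R2 (z=77.5): saturated=0.34 → w = 0.3400
R3 (z=15.0): hot=0.11, dim=0.50; AND[a·b] → w = 0.0550
R4 (z=71.0): moist=0.80, warm=0.65; AND[a·b] → w = 0.5200
R5 (z=97.1): hot=0.11, dry=0.54, bright=0.10; AND[a·b] → w = 0.0059
Weighted average = (0.1513·25.2 + 0.3400·77.5 + 0.0550·15.0 + 0.5200·71.0 + 0.0059·97.1) / (0.1513 + 0.3400 + 0.0550 + 0.5200 + 0.0059)
  = 68.4845 / 1.0722 = 63.87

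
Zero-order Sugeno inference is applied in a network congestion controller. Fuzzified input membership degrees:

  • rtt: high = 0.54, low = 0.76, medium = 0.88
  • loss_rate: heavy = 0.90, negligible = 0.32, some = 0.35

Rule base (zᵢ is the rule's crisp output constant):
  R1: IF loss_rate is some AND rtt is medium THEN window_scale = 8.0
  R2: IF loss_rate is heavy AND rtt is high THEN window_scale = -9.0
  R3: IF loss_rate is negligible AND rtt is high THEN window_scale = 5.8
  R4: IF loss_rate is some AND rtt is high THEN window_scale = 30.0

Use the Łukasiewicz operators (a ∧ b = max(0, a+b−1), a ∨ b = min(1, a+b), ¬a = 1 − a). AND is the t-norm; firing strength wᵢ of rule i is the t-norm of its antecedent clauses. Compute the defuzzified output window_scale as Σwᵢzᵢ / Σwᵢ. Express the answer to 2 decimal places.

R1 (z=8.0): some=0.35, medium=0.88; AND[max(0, a+b−1)] → w = 0.23
R2 (z=-9.0): heavy=0.90, high=0.54; AND[max(0, a+b−1)] → w = 0.44
R3 (z=5.8): negligible=0.32, high=0.54; AND[max(0, a+b−1)] → w = 0.00
R4 (z=30.0): some=0.35, high=0.54; AND[max(0, a+b−1)] → w = 0.00
Weighted average = (0.23·8.0 + 0.44·-9.0 + 0.00·5.8 + 0.00·30.0) / (0.23 + 0.44 + 0.00 + 0.00)
  = -2.1200 / 0.6700 = -3.16

-3.16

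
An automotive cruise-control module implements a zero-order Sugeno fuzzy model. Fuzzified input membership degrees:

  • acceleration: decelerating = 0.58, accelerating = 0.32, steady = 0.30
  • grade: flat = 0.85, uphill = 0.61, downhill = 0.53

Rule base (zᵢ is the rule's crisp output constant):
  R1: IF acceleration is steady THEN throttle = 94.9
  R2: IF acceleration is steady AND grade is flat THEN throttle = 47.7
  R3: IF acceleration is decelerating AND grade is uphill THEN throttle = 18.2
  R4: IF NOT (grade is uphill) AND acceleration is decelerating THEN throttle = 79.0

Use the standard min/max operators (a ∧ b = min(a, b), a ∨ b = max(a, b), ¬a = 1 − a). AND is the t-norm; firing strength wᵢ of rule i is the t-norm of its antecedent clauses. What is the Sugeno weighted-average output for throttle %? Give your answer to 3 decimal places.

53.596

R1 (z=94.9): steady=0.30 → w = 0.30
R2 (z=47.7): steady=0.30, flat=0.85; AND[min(a, b)] → w = 0.30
R3 (z=18.2): decelerating=0.58, uphill=0.61; AND[min(a, b)] → w = 0.58
R4 (z=79.0): ¬uphill=1−0.61=0.39, decelerating=0.58; AND[min(a, b)] → w = 0.39
Weighted average = (0.30·94.9 + 0.30·47.7 + 0.58·18.2 + 0.39·79.0) / (0.30 + 0.30 + 0.58 + 0.39)
  = 84.1460 / 1.5700 = 53.596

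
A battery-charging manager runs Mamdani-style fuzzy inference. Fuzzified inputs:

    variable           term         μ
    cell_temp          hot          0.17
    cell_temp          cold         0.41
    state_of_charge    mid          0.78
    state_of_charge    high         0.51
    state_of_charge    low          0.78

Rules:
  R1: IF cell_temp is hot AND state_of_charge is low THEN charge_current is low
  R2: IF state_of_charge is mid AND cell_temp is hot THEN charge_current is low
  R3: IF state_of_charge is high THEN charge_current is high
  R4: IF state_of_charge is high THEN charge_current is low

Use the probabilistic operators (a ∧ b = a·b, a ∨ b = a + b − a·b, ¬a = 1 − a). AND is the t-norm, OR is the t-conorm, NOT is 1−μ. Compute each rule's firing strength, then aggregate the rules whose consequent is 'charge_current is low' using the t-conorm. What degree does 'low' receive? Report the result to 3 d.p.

R1: hot=0.17, low=0.78; AND[a·b] → w = 0.1326
R2: mid=0.78, hot=0.17; AND[a·b] → w = 0.1326
R3: high=0.51 → w = 0.5100
R4: high=0.51 → w = 0.5100
Rules with consequent 'low': {R1, R2, R4} → strengths 0.1326, 0.1326, 0.5100
Aggregate via t-conorm [a + b − a·b]: 0.6313

0.631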